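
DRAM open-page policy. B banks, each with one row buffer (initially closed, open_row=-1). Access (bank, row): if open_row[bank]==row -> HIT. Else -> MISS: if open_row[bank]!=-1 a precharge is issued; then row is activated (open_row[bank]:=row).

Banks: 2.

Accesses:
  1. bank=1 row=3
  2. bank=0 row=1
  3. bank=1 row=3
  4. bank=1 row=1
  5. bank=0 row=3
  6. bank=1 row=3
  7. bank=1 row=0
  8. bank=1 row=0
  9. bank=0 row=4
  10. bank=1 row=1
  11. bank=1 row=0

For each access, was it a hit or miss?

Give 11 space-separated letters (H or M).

Answer: M M H M M M M H M M M

Derivation:
Acc 1: bank1 row3 -> MISS (open row3); precharges=0
Acc 2: bank0 row1 -> MISS (open row1); precharges=0
Acc 3: bank1 row3 -> HIT
Acc 4: bank1 row1 -> MISS (open row1); precharges=1
Acc 5: bank0 row3 -> MISS (open row3); precharges=2
Acc 6: bank1 row3 -> MISS (open row3); precharges=3
Acc 7: bank1 row0 -> MISS (open row0); precharges=4
Acc 8: bank1 row0 -> HIT
Acc 9: bank0 row4 -> MISS (open row4); precharges=5
Acc 10: bank1 row1 -> MISS (open row1); precharges=6
Acc 11: bank1 row0 -> MISS (open row0); precharges=7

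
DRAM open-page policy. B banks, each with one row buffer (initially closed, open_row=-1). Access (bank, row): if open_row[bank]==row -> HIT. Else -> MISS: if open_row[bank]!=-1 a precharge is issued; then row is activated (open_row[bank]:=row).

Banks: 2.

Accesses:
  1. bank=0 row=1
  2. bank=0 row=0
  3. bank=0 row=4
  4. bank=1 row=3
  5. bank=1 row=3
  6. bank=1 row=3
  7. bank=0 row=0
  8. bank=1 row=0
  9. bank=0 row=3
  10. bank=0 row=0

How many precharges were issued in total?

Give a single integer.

Answer: 6

Derivation:
Acc 1: bank0 row1 -> MISS (open row1); precharges=0
Acc 2: bank0 row0 -> MISS (open row0); precharges=1
Acc 3: bank0 row4 -> MISS (open row4); precharges=2
Acc 4: bank1 row3 -> MISS (open row3); precharges=2
Acc 5: bank1 row3 -> HIT
Acc 6: bank1 row3 -> HIT
Acc 7: bank0 row0 -> MISS (open row0); precharges=3
Acc 8: bank1 row0 -> MISS (open row0); precharges=4
Acc 9: bank0 row3 -> MISS (open row3); precharges=5
Acc 10: bank0 row0 -> MISS (open row0); precharges=6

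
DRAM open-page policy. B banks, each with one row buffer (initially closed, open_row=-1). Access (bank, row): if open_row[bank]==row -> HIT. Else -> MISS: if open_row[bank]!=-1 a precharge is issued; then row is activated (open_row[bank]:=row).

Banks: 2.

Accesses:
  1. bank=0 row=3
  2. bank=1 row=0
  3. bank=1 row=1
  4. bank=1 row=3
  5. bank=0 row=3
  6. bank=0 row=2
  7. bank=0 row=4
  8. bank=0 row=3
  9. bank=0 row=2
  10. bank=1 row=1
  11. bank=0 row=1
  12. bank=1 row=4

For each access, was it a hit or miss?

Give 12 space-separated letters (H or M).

Acc 1: bank0 row3 -> MISS (open row3); precharges=0
Acc 2: bank1 row0 -> MISS (open row0); precharges=0
Acc 3: bank1 row1 -> MISS (open row1); precharges=1
Acc 4: bank1 row3 -> MISS (open row3); precharges=2
Acc 5: bank0 row3 -> HIT
Acc 6: bank0 row2 -> MISS (open row2); precharges=3
Acc 7: bank0 row4 -> MISS (open row4); precharges=4
Acc 8: bank0 row3 -> MISS (open row3); precharges=5
Acc 9: bank0 row2 -> MISS (open row2); precharges=6
Acc 10: bank1 row1 -> MISS (open row1); precharges=7
Acc 11: bank0 row1 -> MISS (open row1); precharges=8
Acc 12: bank1 row4 -> MISS (open row4); precharges=9

Answer: M M M M H M M M M M M M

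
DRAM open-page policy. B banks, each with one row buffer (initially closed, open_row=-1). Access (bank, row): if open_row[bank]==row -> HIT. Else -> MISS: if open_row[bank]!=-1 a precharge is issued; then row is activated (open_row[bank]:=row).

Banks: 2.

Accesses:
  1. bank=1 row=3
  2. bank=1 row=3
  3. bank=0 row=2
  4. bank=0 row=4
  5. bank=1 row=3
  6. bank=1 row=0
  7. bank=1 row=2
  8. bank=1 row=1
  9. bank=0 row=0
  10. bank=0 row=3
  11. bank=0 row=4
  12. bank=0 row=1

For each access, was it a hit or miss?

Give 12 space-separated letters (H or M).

Acc 1: bank1 row3 -> MISS (open row3); precharges=0
Acc 2: bank1 row3 -> HIT
Acc 3: bank0 row2 -> MISS (open row2); precharges=0
Acc 4: bank0 row4 -> MISS (open row4); precharges=1
Acc 5: bank1 row3 -> HIT
Acc 6: bank1 row0 -> MISS (open row0); precharges=2
Acc 7: bank1 row2 -> MISS (open row2); precharges=3
Acc 8: bank1 row1 -> MISS (open row1); precharges=4
Acc 9: bank0 row0 -> MISS (open row0); precharges=5
Acc 10: bank0 row3 -> MISS (open row3); precharges=6
Acc 11: bank0 row4 -> MISS (open row4); precharges=7
Acc 12: bank0 row1 -> MISS (open row1); precharges=8

Answer: M H M M H M M M M M M M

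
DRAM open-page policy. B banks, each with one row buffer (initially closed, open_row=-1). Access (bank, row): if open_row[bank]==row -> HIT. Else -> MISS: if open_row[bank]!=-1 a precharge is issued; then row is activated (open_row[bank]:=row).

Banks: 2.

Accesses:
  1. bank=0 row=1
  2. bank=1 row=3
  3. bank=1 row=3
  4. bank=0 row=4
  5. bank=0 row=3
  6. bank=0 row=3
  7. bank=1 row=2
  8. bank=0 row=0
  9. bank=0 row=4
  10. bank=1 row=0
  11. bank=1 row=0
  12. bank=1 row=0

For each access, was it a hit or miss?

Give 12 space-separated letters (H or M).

Answer: M M H M M H M M M M H H

Derivation:
Acc 1: bank0 row1 -> MISS (open row1); precharges=0
Acc 2: bank1 row3 -> MISS (open row3); precharges=0
Acc 3: bank1 row3 -> HIT
Acc 4: bank0 row4 -> MISS (open row4); precharges=1
Acc 5: bank0 row3 -> MISS (open row3); precharges=2
Acc 6: bank0 row3 -> HIT
Acc 7: bank1 row2 -> MISS (open row2); precharges=3
Acc 8: bank0 row0 -> MISS (open row0); precharges=4
Acc 9: bank0 row4 -> MISS (open row4); precharges=5
Acc 10: bank1 row0 -> MISS (open row0); precharges=6
Acc 11: bank1 row0 -> HIT
Acc 12: bank1 row0 -> HIT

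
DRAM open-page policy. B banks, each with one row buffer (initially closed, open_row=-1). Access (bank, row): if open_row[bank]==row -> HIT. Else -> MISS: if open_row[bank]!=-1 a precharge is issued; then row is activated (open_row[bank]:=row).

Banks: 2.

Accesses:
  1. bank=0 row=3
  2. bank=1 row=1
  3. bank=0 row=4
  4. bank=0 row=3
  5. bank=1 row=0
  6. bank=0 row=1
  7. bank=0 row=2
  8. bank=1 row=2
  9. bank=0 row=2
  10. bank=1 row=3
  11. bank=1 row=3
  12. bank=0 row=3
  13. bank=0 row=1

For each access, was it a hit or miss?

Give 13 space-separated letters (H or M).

Acc 1: bank0 row3 -> MISS (open row3); precharges=0
Acc 2: bank1 row1 -> MISS (open row1); precharges=0
Acc 3: bank0 row4 -> MISS (open row4); precharges=1
Acc 4: bank0 row3 -> MISS (open row3); precharges=2
Acc 5: bank1 row0 -> MISS (open row0); precharges=3
Acc 6: bank0 row1 -> MISS (open row1); precharges=4
Acc 7: bank0 row2 -> MISS (open row2); precharges=5
Acc 8: bank1 row2 -> MISS (open row2); precharges=6
Acc 9: bank0 row2 -> HIT
Acc 10: bank1 row3 -> MISS (open row3); precharges=7
Acc 11: bank1 row3 -> HIT
Acc 12: bank0 row3 -> MISS (open row3); precharges=8
Acc 13: bank0 row1 -> MISS (open row1); precharges=9

Answer: M M M M M M M M H M H M M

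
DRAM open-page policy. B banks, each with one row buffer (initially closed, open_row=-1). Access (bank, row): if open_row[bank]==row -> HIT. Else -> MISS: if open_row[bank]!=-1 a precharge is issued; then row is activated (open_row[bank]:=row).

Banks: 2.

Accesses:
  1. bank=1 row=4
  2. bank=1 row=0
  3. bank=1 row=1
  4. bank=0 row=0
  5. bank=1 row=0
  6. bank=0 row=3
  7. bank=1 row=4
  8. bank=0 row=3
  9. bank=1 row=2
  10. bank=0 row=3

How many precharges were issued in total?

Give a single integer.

Acc 1: bank1 row4 -> MISS (open row4); precharges=0
Acc 2: bank1 row0 -> MISS (open row0); precharges=1
Acc 3: bank1 row1 -> MISS (open row1); precharges=2
Acc 4: bank0 row0 -> MISS (open row0); precharges=2
Acc 5: bank1 row0 -> MISS (open row0); precharges=3
Acc 6: bank0 row3 -> MISS (open row3); precharges=4
Acc 7: bank1 row4 -> MISS (open row4); precharges=5
Acc 8: bank0 row3 -> HIT
Acc 9: bank1 row2 -> MISS (open row2); precharges=6
Acc 10: bank0 row3 -> HIT

Answer: 6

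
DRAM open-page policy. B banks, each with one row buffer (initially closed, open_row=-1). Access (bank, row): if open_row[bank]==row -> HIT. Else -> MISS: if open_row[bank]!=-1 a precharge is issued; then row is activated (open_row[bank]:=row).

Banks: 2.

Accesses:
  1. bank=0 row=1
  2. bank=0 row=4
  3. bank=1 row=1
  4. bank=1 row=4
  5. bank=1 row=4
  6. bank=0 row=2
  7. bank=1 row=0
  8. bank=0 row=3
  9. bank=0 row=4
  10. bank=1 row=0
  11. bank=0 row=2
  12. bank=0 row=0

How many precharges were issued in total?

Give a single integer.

Acc 1: bank0 row1 -> MISS (open row1); precharges=0
Acc 2: bank0 row4 -> MISS (open row4); precharges=1
Acc 3: bank1 row1 -> MISS (open row1); precharges=1
Acc 4: bank1 row4 -> MISS (open row4); precharges=2
Acc 5: bank1 row4 -> HIT
Acc 6: bank0 row2 -> MISS (open row2); precharges=3
Acc 7: bank1 row0 -> MISS (open row0); precharges=4
Acc 8: bank0 row3 -> MISS (open row3); precharges=5
Acc 9: bank0 row4 -> MISS (open row4); precharges=6
Acc 10: bank1 row0 -> HIT
Acc 11: bank0 row2 -> MISS (open row2); precharges=7
Acc 12: bank0 row0 -> MISS (open row0); precharges=8

Answer: 8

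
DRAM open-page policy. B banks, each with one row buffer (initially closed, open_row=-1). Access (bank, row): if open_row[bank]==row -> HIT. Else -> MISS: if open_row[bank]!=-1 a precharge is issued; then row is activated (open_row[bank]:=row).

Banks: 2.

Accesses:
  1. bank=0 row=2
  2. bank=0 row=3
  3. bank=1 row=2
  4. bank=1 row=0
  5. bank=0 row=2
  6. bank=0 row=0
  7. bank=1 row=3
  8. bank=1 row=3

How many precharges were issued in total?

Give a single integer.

Answer: 5

Derivation:
Acc 1: bank0 row2 -> MISS (open row2); precharges=0
Acc 2: bank0 row3 -> MISS (open row3); precharges=1
Acc 3: bank1 row2 -> MISS (open row2); precharges=1
Acc 4: bank1 row0 -> MISS (open row0); precharges=2
Acc 5: bank0 row2 -> MISS (open row2); precharges=3
Acc 6: bank0 row0 -> MISS (open row0); precharges=4
Acc 7: bank1 row3 -> MISS (open row3); precharges=5
Acc 8: bank1 row3 -> HIT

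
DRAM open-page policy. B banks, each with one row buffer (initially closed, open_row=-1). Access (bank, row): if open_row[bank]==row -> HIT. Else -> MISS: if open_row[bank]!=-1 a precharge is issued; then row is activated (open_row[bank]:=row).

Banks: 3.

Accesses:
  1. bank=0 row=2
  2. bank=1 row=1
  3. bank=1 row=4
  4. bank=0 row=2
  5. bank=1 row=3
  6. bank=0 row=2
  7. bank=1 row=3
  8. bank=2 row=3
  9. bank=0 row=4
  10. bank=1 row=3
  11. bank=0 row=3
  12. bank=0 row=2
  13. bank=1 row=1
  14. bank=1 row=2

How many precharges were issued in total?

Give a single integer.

Answer: 7

Derivation:
Acc 1: bank0 row2 -> MISS (open row2); precharges=0
Acc 2: bank1 row1 -> MISS (open row1); precharges=0
Acc 3: bank1 row4 -> MISS (open row4); precharges=1
Acc 4: bank0 row2 -> HIT
Acc 5: bank1 row3 -> MISS (open row3); precharges=2
Acc 6: bank0 row2 -> HIT
Acc 7: bank1 row3 -> HIT
Acc 8: bank2 row3 -> MISS (open row3); precharges=2
Acc 9: bank0 row4 -> MISS (open row4); precharges=3
Acc 10: bank1 row3 -> HIT
Acc 11: bank0 row3 -> MISS (open row3); precharges=4
Acc 12: bank0 row2 -> MISS (open row2); precharges=5
Acc 13: bank1 row1 -> MISS (open row1); precharges=6
Acc 14: bank1 row2 -> MISS (open row2); precharges=7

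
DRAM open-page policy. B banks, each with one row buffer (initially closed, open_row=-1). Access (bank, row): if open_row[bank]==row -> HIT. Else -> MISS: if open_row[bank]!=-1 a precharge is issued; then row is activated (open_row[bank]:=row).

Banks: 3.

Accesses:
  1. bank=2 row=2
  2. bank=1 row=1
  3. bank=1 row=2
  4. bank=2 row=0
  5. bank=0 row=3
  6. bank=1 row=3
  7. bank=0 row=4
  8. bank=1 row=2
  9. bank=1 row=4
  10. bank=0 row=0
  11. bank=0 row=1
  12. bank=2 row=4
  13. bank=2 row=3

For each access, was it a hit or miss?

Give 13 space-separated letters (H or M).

Acc 1: bank2 row2 -> MISS (open row2); precharges=0
Acc 2: bank1 row1 -> MISS (open row1); precharges=0
Acc 3: bank1 row2 -> MISS (open row2); precharges=1
Acc 4: bank2 row0 -> MISS (open row0); precharges=2
Acc 5: bank0 row3 -> MISS (open row3); precharges=2
Acc 6: bank1 row3 -> MISS (open row3); precharges=3
Acc 7: bank0 row4 -> MISS (open row4); precharges=4
Acc 8: bank1 row2 -> MISS (open row2); precharges=5
Acc 9: bank1 row4 -> MISS (open row4); precharges=6
Acc 10: bank0 row0 -> MISS (open row0); precharges=7
Acc 11: bank0 row1 -> MISS (open row1); precharges=8
Acc 12: bank2 row4 -> MISS (open row4); precharges=9
Acc 13: bank2 row3 -> MISS (open row3); precharges=10

Answer: M M M M M M M M M M M M M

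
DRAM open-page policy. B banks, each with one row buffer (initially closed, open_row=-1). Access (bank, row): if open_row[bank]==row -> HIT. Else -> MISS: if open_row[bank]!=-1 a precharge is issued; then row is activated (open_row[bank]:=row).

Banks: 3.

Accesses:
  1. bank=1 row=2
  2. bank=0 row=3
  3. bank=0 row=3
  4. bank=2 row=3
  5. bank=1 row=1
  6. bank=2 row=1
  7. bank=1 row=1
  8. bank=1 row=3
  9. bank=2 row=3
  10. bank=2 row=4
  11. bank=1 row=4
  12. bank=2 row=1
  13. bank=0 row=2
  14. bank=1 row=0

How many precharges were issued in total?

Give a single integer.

Acc 1: bank1 row2 -> MISS (open row2); precharges=0
Acc 2: bank0 row3 -> MISS (open row3); precharges=0
Acc 3: bank0 row3 -> HIT
Acc 4: bank2 row3 -> MISS (open row3); precharges=0
Acc 5: bank1 row1 -> MISS (open row1); precharges=1
Acc 6: bank2 row1 -> MISS (open row1); precharges=2
Acc 7: bank1 row1 -> HIT
Acc 8: bank1 row3 -> MISS (open row3); precharges=3
Acc 9: bank2 row3 -> MISS (open row3); precharges=4
Acc 10: bank2 row4 -> MISS (open row4); precharges=5
Acc 11: bank1 row4 -> MISS (open row4); precharges=6
Acc 12: bank2 row1 -> MISS (open row1); precharges=7
Acc 13: bank0 row2 -> MISS (open row2); precharges=8
Acc 14: bank1 row0 -> MISS (open row0); precharges=9

Answer: 9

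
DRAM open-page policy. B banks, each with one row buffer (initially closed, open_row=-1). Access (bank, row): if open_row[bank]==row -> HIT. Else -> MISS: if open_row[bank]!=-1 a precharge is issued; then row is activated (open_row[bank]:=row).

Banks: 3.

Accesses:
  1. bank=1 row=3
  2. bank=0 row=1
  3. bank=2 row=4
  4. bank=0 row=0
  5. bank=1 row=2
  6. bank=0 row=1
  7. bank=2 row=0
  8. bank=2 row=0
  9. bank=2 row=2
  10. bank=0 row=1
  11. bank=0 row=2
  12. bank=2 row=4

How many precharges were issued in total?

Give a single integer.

Answer: 7

Derivation:
Acc 1: bank1 row3 -> MISS (open row3); precharges=0
Acc 2: bank0 row1 -> MISS (open row1); precharges=0
Acc 3: bank2 row4 -> MISS (open row4); precharges=0
Acc 4: bank0 row0 -> MISS (open row0); precharges=1
Acc 5: bank1 row2 -> MISS (open row2); precharges=2
Acc 6: bank0 row1 -> MISS (open row1); precharges=3
Acc 7: bank2 row0 -> MISS (open row0); precharges=4
Acc 8: bank2 row0 -> HIT
Acc 9: bank2 row2 -> MISS (open row2); precharges=5
Acc 10: bank0 row1 -> HIT
Acc 11: bank0 row2 -> MISS (open row2); precharges=6
Acc 12: bank2 row4 -> MISS (open row4); precharges=7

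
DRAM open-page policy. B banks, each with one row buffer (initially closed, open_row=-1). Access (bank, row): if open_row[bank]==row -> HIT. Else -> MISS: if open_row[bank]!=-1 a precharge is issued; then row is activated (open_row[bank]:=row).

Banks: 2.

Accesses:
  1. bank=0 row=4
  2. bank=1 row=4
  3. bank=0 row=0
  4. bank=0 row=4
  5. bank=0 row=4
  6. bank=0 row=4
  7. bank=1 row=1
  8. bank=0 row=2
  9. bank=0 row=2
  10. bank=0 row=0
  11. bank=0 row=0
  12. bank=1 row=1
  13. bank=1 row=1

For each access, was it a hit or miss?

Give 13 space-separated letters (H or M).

Answer: M M M M H H M M H M H H H

Derivation:
Acc 1: bank0 row4 -> MISS (open row4); precharges=0
Acc 2: bank1 row4 -> MISS (open row4); precharges=0
Acc 3: bank0 row0 -> MISS (open row0); precharges=1
Acc 4: bank0 row4 -> MISS (open row4); precharges=2
Acc 5: bank0 row4 -> HIT
Acc 6: bank0 row4 -> HIT
Acc 7: bank1 row1 -> MISS (open row1); precharges=3
Acc 8: bank0 row2 -> MISS (open row2); precharges=4
Acc 9: bank0 row2 -> HIT
Acc 10: bank0 row0 -> MISS (open row0); precharges=5
Acc 11: bank0 row0 -> HIT
Acc 12: bank1 row1 -> HIT
Acc 13: bank1 row1 -> HIT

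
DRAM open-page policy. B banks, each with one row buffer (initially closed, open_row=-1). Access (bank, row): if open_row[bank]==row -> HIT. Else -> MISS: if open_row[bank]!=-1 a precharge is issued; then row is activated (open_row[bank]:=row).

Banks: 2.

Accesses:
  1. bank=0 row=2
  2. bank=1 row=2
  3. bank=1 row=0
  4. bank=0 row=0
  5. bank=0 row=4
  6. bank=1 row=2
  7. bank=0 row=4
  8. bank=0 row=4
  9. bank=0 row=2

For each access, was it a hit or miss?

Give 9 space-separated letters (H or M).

Acc 1: bank0 row2 -> MISS (open row2); precharges=0
Acc 2: bank1 row2 -> MISS (open row2); precharges=0
Acc 3: bank1 row0 -> MISS (open row0); precharges=1
Acc 4: bank0 row0 -> MISS (open row0); precharges=2
Acc 5: bank0 row4 -> MISS (open row4); precharges=3
Acc 6: bank1 row2 -> MISS (open row2); precharges=4
Acc 7: bank0 row4 -> HIT
Acc 8: bank0 row4 -> HIT
Acc 9: bank0 row2 -> MISS (open row2); precharges=5

Answer: M M M M M M H H M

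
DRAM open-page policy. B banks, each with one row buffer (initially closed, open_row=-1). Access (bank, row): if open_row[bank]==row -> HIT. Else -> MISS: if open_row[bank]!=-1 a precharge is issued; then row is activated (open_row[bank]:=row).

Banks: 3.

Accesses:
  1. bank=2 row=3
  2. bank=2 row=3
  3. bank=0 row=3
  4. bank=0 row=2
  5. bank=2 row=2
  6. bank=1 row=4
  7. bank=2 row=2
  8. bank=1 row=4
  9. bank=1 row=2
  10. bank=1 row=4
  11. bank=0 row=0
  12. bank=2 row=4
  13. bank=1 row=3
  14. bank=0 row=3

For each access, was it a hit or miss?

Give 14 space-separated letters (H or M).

Acc 1: bank2 row3 -> MISS (open row3); precharges=0
Acc 2: bank2 row3 -> HIT
Acc 3: bank0 row3 -> MISS (open row3); precharges=0
Acc 4: bank0 row2 -> MISS (open row2); precharges=1
Acc 5: bank2 row2 -> MISS (open row2); precharges=2
Acc 6: bank1 row4 -> MISS (open row4); precharges=2
Acc 7: bank2 row2 -> HIT
Acc 8: bank1 row4 -> HIT
Acc 9: bank1 row2 -> MISS (open row2); precharges=3
Acc 10: bank1 row4 -> MISS (open row4); precharges=4
Acc 11: bank0 row0 -> MISS (open row0); precharges=5
Acc 12: bank2 row4 -> MISS (open row4); precharges=6
Acc 13: bank1 row3 -> MISS (open row3); precharges=7
Acc 14: bank0 row3 -> MISS (open row3); precharges=8

Answer: M H M M M M H H M M M M M M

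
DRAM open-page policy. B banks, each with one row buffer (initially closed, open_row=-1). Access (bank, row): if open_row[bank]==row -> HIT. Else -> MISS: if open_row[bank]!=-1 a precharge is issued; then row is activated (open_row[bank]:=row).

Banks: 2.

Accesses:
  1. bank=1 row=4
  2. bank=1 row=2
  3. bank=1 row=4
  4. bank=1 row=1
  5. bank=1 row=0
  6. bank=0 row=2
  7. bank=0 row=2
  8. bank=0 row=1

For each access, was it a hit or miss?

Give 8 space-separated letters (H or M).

Acc 1: bank1 row4 -> MISS (open row4); precharges=0
Acc 2: bank1 row2 -> MISS (open row2); precharges=1
Acc 3: bank1 row4 -> MISS (open row4); precharges=2
Acc 4: bank1 row1 -> MISS (open row1); precharges=3
Acc 5: bank1 row0 -> MISS (open row0); precharges=4
Acc 6: bank0 row2 -> MISS (open row2); precharges=4
Acc 7: bank0 row2 -> HIT
Acc 8: bank0 row1 -> MISS (open row1); precharges=5

Answer: M M M M M M H M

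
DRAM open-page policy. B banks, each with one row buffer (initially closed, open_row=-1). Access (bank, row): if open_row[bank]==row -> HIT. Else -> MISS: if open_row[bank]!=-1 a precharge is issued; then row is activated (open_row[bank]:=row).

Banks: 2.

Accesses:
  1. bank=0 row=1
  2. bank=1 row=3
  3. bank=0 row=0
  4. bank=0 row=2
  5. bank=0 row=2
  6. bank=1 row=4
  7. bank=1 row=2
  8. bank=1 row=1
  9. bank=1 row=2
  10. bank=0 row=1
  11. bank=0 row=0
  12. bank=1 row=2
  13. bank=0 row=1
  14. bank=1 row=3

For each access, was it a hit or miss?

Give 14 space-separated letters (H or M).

Answer: M M M M H M M M M M M H M M

Derivation:
Acc 1: bank0 row1 -> MISS (open row1); precharges=0
Acc 2: bank1 row3 -> MISS (open row3); precharges=0
Acc 3: bank0 row0 -> MISS (open row0); precharges=1
Acc 4: bank0 row2 -> MISS (open row2); precharges=2
Acc 5: bank0 row2 -> HIT
Acc 6: bank1 row4 -> MISS (open row4); precharges=3
Acc 7: bank1 row2 -> MISS (open row2); precharges=4
Acc 8: bank1 row1 -> MISS (open row1); precharges=5
Acc 9: bank1 row2 -> MISS (open row2); precharges=6
Acc 10: bank0 row1 -> MISS (open row1); precharges=7
Acc 11: bank0 row0 -> MISS (open row0); precharges=8
Acc 12: bank1 row2 -> HIT
Acc 13: bank0 row1 -> MISS (open row1); precharges=9
Acc 14: bank1 row3 -> MISS (open row3); precharges=10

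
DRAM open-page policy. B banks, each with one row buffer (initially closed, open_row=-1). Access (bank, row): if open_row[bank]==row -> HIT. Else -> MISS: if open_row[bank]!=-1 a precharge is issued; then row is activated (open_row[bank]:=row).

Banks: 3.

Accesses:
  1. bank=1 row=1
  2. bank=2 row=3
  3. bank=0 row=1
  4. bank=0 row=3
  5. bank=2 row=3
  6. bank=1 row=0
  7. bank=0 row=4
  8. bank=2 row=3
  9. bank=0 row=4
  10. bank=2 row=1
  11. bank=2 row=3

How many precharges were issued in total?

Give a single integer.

Acc 1: bank1 row1 -> MISS (open row1); precharges=0
Acc 2: bank2 row3 -> MISS (open row3); precharges=0
Acc 3: bank0 row1 -> MISS (open row1); precharges=0
Acc 4: bank0 row3 -> MISS (open row3); precharges=1
Acc 5: bank2 row3 -> HIT
Acc 6: bank1 row0 -> MISS (open row0); precharges=2
Acc 7: bank0 row4 -> MISS (open row4); precharges=3
Acc 8: bank2 row3 -> HIT
Acc 9: bank0 row4 -> HIT
Acc 10: bank2 row1 -> MISS (open row1); precharges=4
Acc 11: bank2 row3 -> MISS (open row3); precharges=5

Answer: 5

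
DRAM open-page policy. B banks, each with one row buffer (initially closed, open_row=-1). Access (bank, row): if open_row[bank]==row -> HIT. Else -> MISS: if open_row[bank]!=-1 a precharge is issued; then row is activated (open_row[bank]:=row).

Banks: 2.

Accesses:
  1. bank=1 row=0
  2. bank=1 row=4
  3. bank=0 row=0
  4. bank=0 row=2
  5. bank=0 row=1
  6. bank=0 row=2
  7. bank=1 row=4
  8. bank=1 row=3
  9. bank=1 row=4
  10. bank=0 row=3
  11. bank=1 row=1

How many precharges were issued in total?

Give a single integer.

Acc 1: bank1 row0 -> MISS (open row0); precharges=0
Acc 2: bank1 row4 -> MISS (open row4); precharges=1
Acc 3: bank0 row0 -> MISS (open row0); precharges=1
Acc 4: bank0 row2 -> MISS (open row2); precharges=2
Acc 5: bank0 row1 -> MISS (open row1); precharges=3
Acc 6: bank0 row2 -> MISS (open row2); precharges=4
Acc 7: bank1 row4 -> HIT
Acc 8: bank1 row3 -> MISS (open row3); precharges=5
Acc 9: bank1 row4 -> MISS (open row4); precharges=6
Acc 10: bank0 row3 -> MISS (open row3); precharges=7
Acc 11: bank1 row1 -> MISS (open row1); precharges=8

Answer: 8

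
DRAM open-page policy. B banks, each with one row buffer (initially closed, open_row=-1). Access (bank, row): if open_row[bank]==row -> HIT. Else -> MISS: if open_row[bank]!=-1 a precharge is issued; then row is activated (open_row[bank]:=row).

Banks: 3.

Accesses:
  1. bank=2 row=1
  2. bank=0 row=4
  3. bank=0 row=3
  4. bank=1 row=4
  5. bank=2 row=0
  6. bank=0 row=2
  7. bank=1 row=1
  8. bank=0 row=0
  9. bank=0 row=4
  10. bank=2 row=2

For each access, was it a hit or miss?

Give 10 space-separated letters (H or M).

Answer: M M M M M M M M M M

Derivation:
Acc 1: bank2 row1 -> MISS (open row1); precharges=0
Acc 2: bank0 row4 -> MISS (open row4); precharges=0
Acc 3: bank0 row3 -> MISS (open row3); precharges=1
Acc 4: bank1 row4 -> MISS (open row4); precharges=1
Acc 5: bank2 row0 -> MISS (open row0); precharges=2
Acc 6: bank0 row2 -> MISS (open row2); precharges=3
Acc 7: bank1 row1 -> MISS (open row1); precharges=4
Acc 8: bank0 row0 -> MISS (open row0); precharges=5
Acc 9: bank0 row4 -> MISS (open row4); precharges=6
Acc 10: bank2 row2 -> MISS (open row2); precharges=7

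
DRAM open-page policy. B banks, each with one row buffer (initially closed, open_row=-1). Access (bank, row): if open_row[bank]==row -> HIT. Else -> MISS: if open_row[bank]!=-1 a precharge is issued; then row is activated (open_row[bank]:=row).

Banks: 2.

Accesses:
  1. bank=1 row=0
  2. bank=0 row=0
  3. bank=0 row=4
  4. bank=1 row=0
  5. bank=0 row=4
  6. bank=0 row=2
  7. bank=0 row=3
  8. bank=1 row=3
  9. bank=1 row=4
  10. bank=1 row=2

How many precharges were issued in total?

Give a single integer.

Acc 1: bank1 row0 -> MISS (open row0); precharges=0
Acc 2: bank0 row0 -> MISS (open row0); precharges=0
Acc 3: bank0 row4 -> MISS (open row4); precharges=1
Acc 4: bank1 row0 -> HIT
Acc 5: bank0 row4 -> HIT
Acc 6: bank0 row2 -> MISS (open row2); precharges=2
Acc 7: bank0 row3 -> MISS (open row3); precharges=3
Acc 8: bank1 row3 -> MISS (open row3); precharges=4
Acc 9: bank1 row4 -> MISS (open row4); precharges=5
Acc 10: bank1 row2 -> MISS (open row2); precharges=6

Answer: 6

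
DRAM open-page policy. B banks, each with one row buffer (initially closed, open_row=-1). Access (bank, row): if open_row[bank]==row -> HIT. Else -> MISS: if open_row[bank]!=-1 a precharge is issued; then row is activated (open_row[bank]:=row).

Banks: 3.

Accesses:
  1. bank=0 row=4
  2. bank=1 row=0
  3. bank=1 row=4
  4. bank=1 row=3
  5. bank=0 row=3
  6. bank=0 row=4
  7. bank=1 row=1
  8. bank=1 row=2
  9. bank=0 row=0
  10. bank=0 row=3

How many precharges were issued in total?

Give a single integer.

Answer: 8

Derivation:
Acc 1: bank0 row4 -> MISS (open row4); precharges=0
Acc 2: bank1 row0 -> MISS (open row0); precharges=0
Acc 3: bank1 row4 -> MISS (open row4); precharges=1
Acc 4: bank1 row3 -> MISS (open row3); precharges=2
Acc 5: bank0 row3 -> MISS (open row3); precharges=3
Acc 6: bank0 row4 -> MISS (open row4); precharges=4
Acc 7: bank1 row1 -> MISS (open row1); precharges=5
Acc 8: bank1 row2 -> MISS (open row2); precharges=6
Acc 9: bank0 row0 -> MISS (open row0); precharges=7
Acc 10: bank0 row3 -> MISS (open row3); precharges=8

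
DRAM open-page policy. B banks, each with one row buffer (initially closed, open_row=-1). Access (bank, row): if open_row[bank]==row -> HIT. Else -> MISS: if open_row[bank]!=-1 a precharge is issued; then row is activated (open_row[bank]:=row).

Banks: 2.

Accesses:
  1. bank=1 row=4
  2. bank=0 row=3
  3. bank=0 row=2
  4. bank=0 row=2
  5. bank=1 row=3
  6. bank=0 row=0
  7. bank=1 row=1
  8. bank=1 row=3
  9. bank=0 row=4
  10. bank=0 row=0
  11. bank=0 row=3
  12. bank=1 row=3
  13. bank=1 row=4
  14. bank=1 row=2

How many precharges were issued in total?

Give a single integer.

Acc 1: bank1 row4 -> MISS (open row4); precharges=0
Acc 2: bank0 row3 -> MISS (open row3); precharges=0
Acc 3: bank0 row2 -> MISS (open row2); precharges=1
Acc 4: bank0 row2 -> HIT
Acc 5: bank1 row3 -> MISS (open row3); precharges=2
Acc 6: bank0 row0 -> MISS (open row0); precharges=3
Acc 7: bank1 row1 -> MISS (open row1); precharges=4
Acc 8: bank1 row3 -> MISS (open row3); precharges=5
Acc 9: bank0 row4 -> MISS (open row4); precharges=6
Acc 10: bank0 row0 -> MISS (open row0); precharges=7
Acc 11: bank0 row3 -> MISS (open row3); precharges=8
Acc 12: bank1 row3 -> HIT
Acc 13: bank1 row4 -> MISS (open row4); precharges=9
Acc 14: bank1 row2 -> MISS (open row2); precharges=10

Answer: 10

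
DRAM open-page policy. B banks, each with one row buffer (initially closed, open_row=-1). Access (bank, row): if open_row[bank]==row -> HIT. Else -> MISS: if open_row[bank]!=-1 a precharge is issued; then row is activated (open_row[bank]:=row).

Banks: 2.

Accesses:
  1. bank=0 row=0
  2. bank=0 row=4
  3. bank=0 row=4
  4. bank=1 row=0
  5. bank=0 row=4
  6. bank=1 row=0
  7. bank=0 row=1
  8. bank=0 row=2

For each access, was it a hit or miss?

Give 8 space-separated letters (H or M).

Acc 1: bank0 row0 -> MISS (open row0); precharges=0
Acc 2: bank0 row4 -> MISS (open row4); precharges=1
Acc 3: bank0 row4 -> HIT
Acc 4: bank1 row0 -> MISS (open row0); precharges=1
Acc 5: bank0 row4 -> HIT
Acc 6: bank1 row0 -> HIT
Acc 7: bank0 row1 -> MISS (open row1); precharges=2
Acc 8: bank0 row2 -> MISS (open row2); precharges=3

Answer: M M H M H H M M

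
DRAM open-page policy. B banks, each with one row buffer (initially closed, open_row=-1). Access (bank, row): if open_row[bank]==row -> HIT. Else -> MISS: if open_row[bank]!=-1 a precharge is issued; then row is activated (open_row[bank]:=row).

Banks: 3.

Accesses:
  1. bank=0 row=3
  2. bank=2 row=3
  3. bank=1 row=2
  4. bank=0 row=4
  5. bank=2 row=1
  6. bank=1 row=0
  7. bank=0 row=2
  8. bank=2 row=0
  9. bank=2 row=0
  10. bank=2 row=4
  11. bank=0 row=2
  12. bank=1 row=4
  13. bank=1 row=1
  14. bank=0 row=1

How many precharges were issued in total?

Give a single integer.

Answer: 9

Derivation:
Acc 1: bank0 row3 -> MISS (open row3); precharges=0
Acc 2: bank2 row3 -> MISS (open row3); precharges=0
Acc 3: bank1 row2 -> MISS (open row2); precharges=0
Acc 4: bank0 row4 -> MISS (open row4); precharges=1
Acc 5: bank2 row1 -> MISS (open row1); precharges=2
Acc 6: bank1 row0 -> MISS (open row0); precharges=3
Acc 7: bank0 row2 -> MISS (open row2); precharges=4
Acc 8: bank2 row0 -> MISS (open row0); precharges=5
Acc 9: bank2 row0 -> HIT
Acc 10: bank2 row4 -> MISS (open row4); precharges=6
Acc 11: bank0 row2 -> HIT
Acc 12: bank1 row4 -> MISS (open row4); precharges=7
Acc 13: bank1 row1 -> MISS (open row1); precharges=8
Acc 14: bank0 row1 -> MISS (open row1); precharges=9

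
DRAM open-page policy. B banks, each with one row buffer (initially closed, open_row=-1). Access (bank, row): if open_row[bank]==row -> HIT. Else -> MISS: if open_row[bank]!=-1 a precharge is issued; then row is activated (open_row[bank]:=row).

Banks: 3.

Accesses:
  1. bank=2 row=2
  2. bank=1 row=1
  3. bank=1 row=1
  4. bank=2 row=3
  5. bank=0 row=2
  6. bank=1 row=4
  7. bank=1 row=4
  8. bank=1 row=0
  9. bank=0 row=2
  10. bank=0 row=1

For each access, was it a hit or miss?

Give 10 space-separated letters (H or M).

Answer: M M H M M M H M H M

Derivation:
Acc 1: bank2 row2 -> MISS (open row2); precharges=0
Acc 2: bank1 row1 -> MISS (open row1); precharges=0
Acc 3: bank1 row1 -> HIT
Acc 4: bank2 row3 -> MISS (open row3); precharges=1
Acc 5: bank0 row2 -> MISS (open row2); precharges=1
Acc 6: bank1 row4 -> MISS (open row4); precharges=2
Acc 7: bank1 row4 -> HIT
Acc 8: bank1 row0 -> MISS (open row0); precharges=3
Acc 9: bank0 row2 -> HIT
Acc 10: bank0 row1 -> MISS (open row1); precharges=4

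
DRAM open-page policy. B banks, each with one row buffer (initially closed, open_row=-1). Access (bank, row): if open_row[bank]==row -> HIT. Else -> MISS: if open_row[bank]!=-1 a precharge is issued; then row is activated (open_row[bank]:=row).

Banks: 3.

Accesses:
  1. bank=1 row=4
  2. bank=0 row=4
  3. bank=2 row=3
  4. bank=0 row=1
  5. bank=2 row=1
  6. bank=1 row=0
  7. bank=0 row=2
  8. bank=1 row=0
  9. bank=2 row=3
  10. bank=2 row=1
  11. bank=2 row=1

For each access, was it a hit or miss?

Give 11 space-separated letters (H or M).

Acc 1: bank1 row4 -> MISS (open row4); precharges=0
Acc 2: bank0 row4 -> MISS (open row4); precharges=0
Acc 3: bank2 row3 -> MISS (open row3); precharges=0
Acc 4: bank0 row1 -> MISS (open row1); precharges=1
Acc 5: bank2 row1 -> MISS (open row1); precharges=2
Acc 6: bank1 row0 -> MISS (open row0); precharges=3
Acc 7: bank0 row2 -> MISS (open row2); precharges=4
Acc 8: bank1 row0 -> HIT
Acc 9: bank2 row3 -> MISS (open row3); precharges=5
Acc 10: bank2 row1 -> MISS (open row1); precharges=6
Acc 11: bank2 row1 -> HIT

Answer: M M M M M M M H M M H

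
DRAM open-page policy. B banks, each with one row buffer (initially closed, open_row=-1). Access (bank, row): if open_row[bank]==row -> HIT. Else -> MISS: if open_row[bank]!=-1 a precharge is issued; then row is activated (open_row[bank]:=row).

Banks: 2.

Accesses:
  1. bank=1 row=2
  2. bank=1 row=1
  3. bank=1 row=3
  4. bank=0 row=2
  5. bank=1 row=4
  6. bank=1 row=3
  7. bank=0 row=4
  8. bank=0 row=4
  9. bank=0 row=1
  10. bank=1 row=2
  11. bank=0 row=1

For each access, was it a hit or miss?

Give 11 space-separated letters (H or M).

Acc 1: bank1 row2 -> MISS (open row2); precharges=0
Acc 2: bank1 row1 -> MISS (open row1); precharges=1
Acc 3: bank1 row3 -> MISS (open row3); precharges=2
Acc 4: bank0 row2 -> MISS (open row2); precharges=2
Acc 5: bank1 row4 -> MISS (open row4); precharges=3
Acc 6: bank1 row3 -> MISS (open row3); precharges=4
Acc 7: bank0 row4 -> MISS (open row4); precharges=5
Acc 8: bank0 row4 -> HIT
Acc 9: bank0 row1 -> MISS (open row1); precharges=6
Acc 10: bank1 row2 -> MISS (open row2); precharges=7
Acc 11: bank0 row1 -> HIT

Answer: M M M M M M M H M M H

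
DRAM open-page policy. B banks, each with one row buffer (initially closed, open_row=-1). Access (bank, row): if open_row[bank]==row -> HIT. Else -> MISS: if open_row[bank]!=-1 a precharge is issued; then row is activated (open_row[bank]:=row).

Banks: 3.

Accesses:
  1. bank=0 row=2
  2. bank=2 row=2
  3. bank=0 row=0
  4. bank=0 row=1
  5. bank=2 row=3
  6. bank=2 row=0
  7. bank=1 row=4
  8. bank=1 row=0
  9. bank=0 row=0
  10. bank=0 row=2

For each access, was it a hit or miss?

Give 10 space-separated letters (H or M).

Acc 1: bank0 row2 -> MISS (open row2); precharges=0
Acc 2: bank2 row2 -> MISS (open row2); precharges=0
Acc 3: bank0 row0 -> MISS (open row0); precharges=1
Acc 4: bank0 row1 -> MISS (open row1); precharges=2
Acc 5: bank2 row3 -> MISS (open row3); precharges=3
Acc 6: bank2 row0 -> MISS (open row0); precharges=4
Acc 7: bank1 row4 -> MISS (open row4); precharges=4
Acc 8: bank1 row0 -> MISS (open row0); precharges=5
Acc 9: bank0 row0 -> MISS (open row0); precharges=6
Acc 10: bank0 row2 -> MISS (open row2); precharges=7

Answer: M M M M M M M M M M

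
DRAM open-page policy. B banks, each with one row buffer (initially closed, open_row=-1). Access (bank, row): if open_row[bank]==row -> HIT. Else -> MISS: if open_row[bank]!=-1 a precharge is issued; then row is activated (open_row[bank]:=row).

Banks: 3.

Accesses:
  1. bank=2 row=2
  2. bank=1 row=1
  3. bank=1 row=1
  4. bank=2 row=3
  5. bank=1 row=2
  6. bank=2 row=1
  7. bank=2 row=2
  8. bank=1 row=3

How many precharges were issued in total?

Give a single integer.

Answer: 5

Derivation:
Acc 1: bank2 row2 -> MISS (open row2); precharges=0
Acc 2: bank1 row1 -> MISS (open row1); precharges=0
Acc 3: bank1 row1 -> HIT
Acc 4: bank2 row3 -> MISS (open row3); precharges=1
Acc 5: bank1 row2 -> MISS (open row2); precharges=2
Acc 6: bank2 row1 -> MISS (open row1); precharges=3
Acc 7: bank2 row2 -> MISS (open row2); precharges=4
Acc 8: bank1 row3 -> MISS (open row3); precharges=5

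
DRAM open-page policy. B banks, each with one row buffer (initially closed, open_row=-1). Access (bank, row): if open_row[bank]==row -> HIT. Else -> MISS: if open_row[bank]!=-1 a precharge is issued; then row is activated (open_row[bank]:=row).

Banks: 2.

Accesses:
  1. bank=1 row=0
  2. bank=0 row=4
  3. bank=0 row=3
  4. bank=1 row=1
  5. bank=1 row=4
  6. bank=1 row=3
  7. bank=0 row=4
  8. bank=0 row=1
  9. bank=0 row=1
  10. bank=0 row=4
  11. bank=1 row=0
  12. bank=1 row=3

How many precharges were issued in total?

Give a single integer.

Acc 1: bank1 row0 -> MISS (open row0); precharges=0
Acc 2: bank0 row4 -> MISS (open row4); precharges=0
Acc 3: bank0 row3 -> MISS (open row3); precharges=1
Acc 4: bank1 row1 -> MISS (open row1); precharges=2
Acc 5: bank1 row4 -> MISS (open row4); precharges=3
Acc 6: bank1 row3 -> MISS (open row3); precharges=4
Acc 7: bank0 row4 -> MISS (open row4); precharges=5
Acc 8: bank0 row1 -> MISS (open row1); precharges=6
Acc 9: bank0 row1 -> HIT
Acc 10: bank0 row4 -> MISS (open row4); precharges=7
Acc 11: bank1 row0 -> MISS (open row0); precharges=8
Acc 12: bank1 row3 -> MISS (open row3); precharges=9

Answer: 9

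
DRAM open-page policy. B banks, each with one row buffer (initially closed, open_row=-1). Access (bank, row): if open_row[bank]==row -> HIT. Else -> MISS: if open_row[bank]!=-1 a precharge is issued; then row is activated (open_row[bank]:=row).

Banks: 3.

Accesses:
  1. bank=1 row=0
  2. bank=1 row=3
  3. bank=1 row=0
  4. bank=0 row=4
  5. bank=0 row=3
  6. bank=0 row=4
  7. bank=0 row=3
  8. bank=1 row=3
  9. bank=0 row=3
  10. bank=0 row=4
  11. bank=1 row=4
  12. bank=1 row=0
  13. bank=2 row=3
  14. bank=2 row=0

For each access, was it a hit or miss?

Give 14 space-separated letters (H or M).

Answer: M M M M M M M M H M M M M M

Derivation:
Acc 1: bank1 row0 -> MISS (open row0); precharges=0
Acc 2: bank1 row3 -> MISS (open row3); precharges=1
Acc 3: bank1 row0 -> MISS (open row0); precharges=2
Acc 4: bank0 row4 -> MISS (open row4); precharges=2
Acc 5: bank0 row3 -> MISS (open row3); precharges=3
Acc 6: bank0 row4 -> MISS (open row4); precharges=4
Acc 7: bank0 row3 -> MISS (open row3); precharges=5
Acc 8: bank1 row3 -> MISS (open row3); precharges=6
Acc 9: bank0 row3 -> HIT
Acc 10: bank0 row4 -> MISS (open row4); precharges=7
Acc 11: bank1 row4 -> MISS (open row4); precharges=8
Acc 12: bank1 row0 -> MISS (open row0); precharges=9
Acc 13: bank2 row3 -> MISS (open row3); precharges=9
Acc 14: bank2 row0 -> MISS (open row0); precharges=10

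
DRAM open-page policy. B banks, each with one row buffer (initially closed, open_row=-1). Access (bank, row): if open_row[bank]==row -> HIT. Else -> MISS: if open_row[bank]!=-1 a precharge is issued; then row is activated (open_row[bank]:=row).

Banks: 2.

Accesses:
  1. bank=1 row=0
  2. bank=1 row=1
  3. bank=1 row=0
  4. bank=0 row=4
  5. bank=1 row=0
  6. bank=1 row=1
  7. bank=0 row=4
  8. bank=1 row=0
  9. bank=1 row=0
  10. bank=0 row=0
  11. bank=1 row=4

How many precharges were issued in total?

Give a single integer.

Answer: 6

Derivation:
Acc 1: bank1 row0 -> MISS (open row0); precharges=0
Acc 2: bank1 row1 -> MISS (open row1); precharges=1
Acc 3: bank1 row0 -> MISS (open row0); precharges=2
Acc 4: bank0 row4 -> MISS (open row4); precharges=2
Acc 5: bank1 row0 -> HIT
Acc 6: bank1 row1 -> MISS (open row1); precharges=3
Acc 7: bank0 row4 -> HIT
Acc 8: bank1 row0 -> MISS (open row0); precharges=4
Acc 9: bank1 row0 -> HIT
Acc 10: bank0 row0 -> MISS (open row0); precharges=5
Acc 11: bank1 row4 -> MISS (open row4); precharges=6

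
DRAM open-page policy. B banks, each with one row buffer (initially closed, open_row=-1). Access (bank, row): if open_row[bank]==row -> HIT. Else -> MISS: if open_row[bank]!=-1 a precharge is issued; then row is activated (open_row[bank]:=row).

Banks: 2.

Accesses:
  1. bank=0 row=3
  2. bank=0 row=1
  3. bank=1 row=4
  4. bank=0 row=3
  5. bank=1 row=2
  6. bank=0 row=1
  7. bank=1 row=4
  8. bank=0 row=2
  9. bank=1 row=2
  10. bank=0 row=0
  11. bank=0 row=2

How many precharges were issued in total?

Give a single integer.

Acc 1: bank0 row3 -> MISS (open row3); precharges=0
Acc 2: bank0 row1 -> MISS (open row1); precharges=1
Acc 3: bank1 row4 -> MISS (open row4); precharges=1
Acc 4: bank0 row3 -> MISS (open row3); precharges=2
Acc 5: bank1 row2 -> MISS (open row2); precharges=3
Acc 6: bank0 row1 -> MISS (open row1); precharges=4
Acc 7: bank1 row4 -> MISS (open row4); precharges=5
Acc 8: bank0 row2 -> MISS (open row2); precharges=6
Acc 9: bank1 row2 -> MISS (open row2); precharges=7
Acc 10: bank0 row0 -> MISS (open row0); precharges=8
Acc 11: bank0 row2 -> MISS (open row2); precharges=9

Answer: 9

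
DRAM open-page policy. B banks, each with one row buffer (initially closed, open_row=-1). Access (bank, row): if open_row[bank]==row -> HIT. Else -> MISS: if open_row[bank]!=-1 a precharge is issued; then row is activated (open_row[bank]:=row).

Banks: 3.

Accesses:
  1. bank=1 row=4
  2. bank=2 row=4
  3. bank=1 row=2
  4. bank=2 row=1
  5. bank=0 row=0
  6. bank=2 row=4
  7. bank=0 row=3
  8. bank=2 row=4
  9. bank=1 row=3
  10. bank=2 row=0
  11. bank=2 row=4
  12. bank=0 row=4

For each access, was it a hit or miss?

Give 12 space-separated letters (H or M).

Answer: M M M M M M M H M M M M

Derivation:
Acc 1: bank1 row4 -> MISS (open row4); precharges=0
Acc 2: bank2 row4 -> MISS (open row4); precharges=0
Acc 3: bank1 row2 -> MISS (open row2); precharges=1
Acc 4: bank2 row1 -> MISS (open row1); precharges=2
Acc 5: bank0 row0 -> MISS (open row0); precharges=2
Acc 6: bank2 row4 -> MISS (open row4); precharges=3
Acc 7: bank0 row3 -> MISS (open row3); precharges=4
Acc 8: bank2 row4 -> HIT
Acc 9: bank1 row3 -> MISS (open row3); precharges=5
Acc 10: bank2 row0 -> MISS (open row0); precharges=6
Acc 11: bank2 row4 -> MISS (open row4); precharges=7
Acc 12: bank0 row4 -> MISS (open row4); precharges=8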